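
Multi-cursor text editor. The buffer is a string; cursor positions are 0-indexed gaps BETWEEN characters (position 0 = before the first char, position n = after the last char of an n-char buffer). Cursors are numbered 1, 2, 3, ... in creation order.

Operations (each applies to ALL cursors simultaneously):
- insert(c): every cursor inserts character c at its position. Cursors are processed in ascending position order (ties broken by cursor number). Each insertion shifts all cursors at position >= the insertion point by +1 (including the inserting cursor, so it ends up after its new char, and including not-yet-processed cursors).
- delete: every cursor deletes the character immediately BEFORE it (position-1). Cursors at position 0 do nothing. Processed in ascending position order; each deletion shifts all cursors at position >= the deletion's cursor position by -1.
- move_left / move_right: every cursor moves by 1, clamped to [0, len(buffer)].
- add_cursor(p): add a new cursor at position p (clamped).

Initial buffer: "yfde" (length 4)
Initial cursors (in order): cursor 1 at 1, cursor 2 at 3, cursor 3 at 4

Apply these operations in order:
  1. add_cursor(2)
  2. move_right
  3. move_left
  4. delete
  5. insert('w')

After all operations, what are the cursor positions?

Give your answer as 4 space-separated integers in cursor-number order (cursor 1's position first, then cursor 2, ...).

After op 1 (add_cursor(2)): buffer="yfde" (len 4), cursors c1@1 c4@2 c2@3 c3@4, authorship ....
After op 2 (move_right): buffer="yfde" (len 4), cursors c1@2 c4@3 c2@4 c3@4, authorship ....
After op 3 (move_left): buffer="yfde" (len 4), cursors c1@1 c4@2 c2@3 c3@3, authorship ....
After op 4 (delete): buffer="e" (len 1), cursors c1@0 c2@0 c3@0 c4@0, authorship .
After op 5 (insert('w')): buffer="wwwwe" (len 5), cursors c1@4 c2@4 c3@4 c4@4, authorship 1234.

Answer: 4 4 4 4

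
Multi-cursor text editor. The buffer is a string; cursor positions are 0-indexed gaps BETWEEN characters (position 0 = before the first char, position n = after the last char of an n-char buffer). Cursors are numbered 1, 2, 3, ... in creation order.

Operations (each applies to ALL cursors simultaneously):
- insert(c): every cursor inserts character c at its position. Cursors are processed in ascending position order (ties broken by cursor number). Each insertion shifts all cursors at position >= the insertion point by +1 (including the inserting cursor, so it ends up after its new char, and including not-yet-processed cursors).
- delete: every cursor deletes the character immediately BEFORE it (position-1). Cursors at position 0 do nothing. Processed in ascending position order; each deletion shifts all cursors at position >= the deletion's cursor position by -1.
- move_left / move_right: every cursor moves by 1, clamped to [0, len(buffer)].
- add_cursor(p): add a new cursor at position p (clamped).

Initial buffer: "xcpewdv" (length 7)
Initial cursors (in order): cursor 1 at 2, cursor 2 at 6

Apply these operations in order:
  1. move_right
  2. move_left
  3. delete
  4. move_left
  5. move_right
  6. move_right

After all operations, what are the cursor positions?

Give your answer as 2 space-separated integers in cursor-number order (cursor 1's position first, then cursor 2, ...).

Answer: 2 5

Derivation:
After op 1 (move_right): buffer="xcpewdv" (len 7), cursors c1@3 c2@7, authorship .......
After op 2 (move_left): buffer="xcpewdv" (len 7), cursors c1@2 c2@6, authorship .......
After op 3 (delete): buffer="xpewv" (len 5), cursors c1@1 c2@4, authorship .....
After op 4 (move_left): buffer="xpewv" (len 5), cursors c1@0 c2@3, authorship .....
After op 5 (move_right): buffer="xpewv" (len 5), cursors c1@1 c2@4, authorship .....
After op 6 (move_right): buffer="xpewv" (len 5), cursors c1@2 c2@5, authorship .....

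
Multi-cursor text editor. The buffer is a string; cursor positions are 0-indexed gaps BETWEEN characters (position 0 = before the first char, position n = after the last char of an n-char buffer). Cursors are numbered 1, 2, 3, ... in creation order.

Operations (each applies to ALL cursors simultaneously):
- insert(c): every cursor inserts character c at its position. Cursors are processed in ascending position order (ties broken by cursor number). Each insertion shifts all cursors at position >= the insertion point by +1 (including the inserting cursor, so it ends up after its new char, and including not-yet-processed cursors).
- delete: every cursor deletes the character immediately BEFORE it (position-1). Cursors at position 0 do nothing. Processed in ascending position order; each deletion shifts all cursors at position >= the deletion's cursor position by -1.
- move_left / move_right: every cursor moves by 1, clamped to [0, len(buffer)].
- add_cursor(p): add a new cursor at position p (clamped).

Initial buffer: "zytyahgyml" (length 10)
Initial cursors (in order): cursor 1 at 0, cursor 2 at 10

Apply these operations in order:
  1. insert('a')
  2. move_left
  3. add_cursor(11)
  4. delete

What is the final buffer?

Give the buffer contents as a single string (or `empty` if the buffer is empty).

Answer: azytyahgya

Derivation:
After op 1 (insert('a')): buffer="azytyahgymla" (len 12), cursors c1@1 c2@12, authorship 1..........2
After op 2 (move_left): buffer="azytyahgymla" (len 12), cursors c1@0 c2@11, authorship 1..........2
After op 3 (add_cursor(11)): buffer="azytyahgymla" (len 12), cursors c1@0 c2@11 c3@11, authorship 1..........2
After op 4 (delete): buffer="azytyahgya" (len 10), cursors c1@0 c2@9 c3@9, authorship 1........2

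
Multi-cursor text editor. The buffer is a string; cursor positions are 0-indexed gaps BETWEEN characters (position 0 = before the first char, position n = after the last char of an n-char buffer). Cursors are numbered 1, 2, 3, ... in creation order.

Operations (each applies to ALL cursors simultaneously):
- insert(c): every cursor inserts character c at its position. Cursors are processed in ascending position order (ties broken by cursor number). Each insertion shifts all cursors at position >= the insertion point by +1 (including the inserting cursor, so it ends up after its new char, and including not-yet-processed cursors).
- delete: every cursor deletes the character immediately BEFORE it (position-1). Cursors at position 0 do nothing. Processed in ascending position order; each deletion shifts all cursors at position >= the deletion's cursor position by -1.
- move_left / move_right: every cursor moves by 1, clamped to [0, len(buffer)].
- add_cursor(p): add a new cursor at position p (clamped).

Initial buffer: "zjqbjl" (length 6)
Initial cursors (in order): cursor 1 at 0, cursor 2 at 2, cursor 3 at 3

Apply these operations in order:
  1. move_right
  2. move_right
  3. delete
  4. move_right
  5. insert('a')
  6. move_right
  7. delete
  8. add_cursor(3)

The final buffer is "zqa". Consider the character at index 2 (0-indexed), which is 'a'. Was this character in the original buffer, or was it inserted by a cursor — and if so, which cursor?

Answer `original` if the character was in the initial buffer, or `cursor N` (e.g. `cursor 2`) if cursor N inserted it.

After op 1 (move_right): buffer="zjqbjl" (len 6), cursors c1@1 c2@3 c3@4, authorship ......
After op 2 (move_right): buffer="zjqbjl" (len 6), cursors c1@2 c2@4 c3@5, authorship ......
After op 3 (delete): buffer="zql" (len 3), cursors c1@1 c2@2 c3@2, authorship ...
After op 4 (move_right): buffer="zql" (len 3), cursors c1@2 c2@3 c3@3, authorship ...
After op 5 (insert('a')): buffer="zqalaa" (len 6), cursors c1@3 c2@6 c3@6, authorship ..1.23
After op 6 (move_right): buffer="zqalaa" (len 6), cursors c1@4 c2@6 c3@6, authorship ..1.23
After op 7 (delete): buffer="zqa" (len 3), cursors c1@3 c2@3 c3@3, authorship ..1
After op 8 (add_cursor(3)): buffer="zqa" (len 3), cursors c1@3 c2@3 c3@3 c4@3, authorship ..1
Authorship (.=original, N=cursor N): . . 1
Index 2: author = 1

Answer: cursor 1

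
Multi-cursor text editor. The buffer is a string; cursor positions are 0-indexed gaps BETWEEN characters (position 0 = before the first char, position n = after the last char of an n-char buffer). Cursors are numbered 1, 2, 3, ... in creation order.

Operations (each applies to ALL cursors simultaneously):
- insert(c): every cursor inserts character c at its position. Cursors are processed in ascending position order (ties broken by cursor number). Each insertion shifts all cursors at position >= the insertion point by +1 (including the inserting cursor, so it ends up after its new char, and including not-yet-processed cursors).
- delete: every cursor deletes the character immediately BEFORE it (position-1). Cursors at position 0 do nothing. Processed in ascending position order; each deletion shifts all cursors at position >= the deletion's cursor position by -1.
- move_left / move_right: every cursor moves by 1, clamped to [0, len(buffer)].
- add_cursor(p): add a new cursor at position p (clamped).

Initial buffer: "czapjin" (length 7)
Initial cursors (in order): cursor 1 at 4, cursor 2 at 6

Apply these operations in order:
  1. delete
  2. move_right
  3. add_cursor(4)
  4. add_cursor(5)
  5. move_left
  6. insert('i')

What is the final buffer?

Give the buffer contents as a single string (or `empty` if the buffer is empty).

After op 1 (delete): buffer="czajn" (len 5), cursors c1@3 c2@4, authorship .....
After op 2 (move_right): buffer="czajn" (len 5), cursors c1@4 c2@5, authorship .....
After op 3 (add_cursor(4)): buffer="czajn" (len 5), cursors c1@4 c3@4 c2@5, authorship .....
After op 4 (add_cursor(5)): buffer="czajn" (len 5), cursors c1@4 c3@4 c2@5 c4@5, authorship .....
After op 5 (move_left): buffer="czajn" (len 5), cursors c1@3 c3@3 c2@4 c4@4, authorship .....
After op 6 (insert('i')): buffer="czaiijiin" (len 9), cursors c1@5 c3@5 c2@8 c4@8, authorship ...13.24.

Answer: czaiijiin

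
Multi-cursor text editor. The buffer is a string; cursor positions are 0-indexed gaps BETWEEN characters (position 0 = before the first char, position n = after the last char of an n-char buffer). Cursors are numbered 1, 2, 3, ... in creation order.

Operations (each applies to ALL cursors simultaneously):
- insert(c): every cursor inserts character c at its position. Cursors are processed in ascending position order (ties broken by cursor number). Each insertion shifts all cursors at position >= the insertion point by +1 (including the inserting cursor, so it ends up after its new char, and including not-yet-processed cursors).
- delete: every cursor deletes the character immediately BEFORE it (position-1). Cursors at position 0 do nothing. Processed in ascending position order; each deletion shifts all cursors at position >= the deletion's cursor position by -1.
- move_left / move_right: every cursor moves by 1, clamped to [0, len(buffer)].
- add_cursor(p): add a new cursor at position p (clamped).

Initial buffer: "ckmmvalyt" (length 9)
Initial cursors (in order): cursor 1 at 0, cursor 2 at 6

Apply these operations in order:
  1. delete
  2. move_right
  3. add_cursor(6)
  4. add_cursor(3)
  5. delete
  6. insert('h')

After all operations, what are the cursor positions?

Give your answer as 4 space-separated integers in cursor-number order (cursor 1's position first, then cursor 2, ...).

Answer: 1 6 6 3

Derivation:
After op 1 (delete): buffer="ckmmvlyt" (len 8), cursors c1@0 c2@5, authorship ........
After op 2 (move_right): buffer="ckmmvlyt" (len 8), cursors c1@1 c2@6, authorship ........
After op 3 (add_cursor(6)): buffer="ckmmvlyt" (len 8), cursors c1@1 c2@6 c3@6, authorship ........
After op 4 (add_cursor(3)): buffer="ckmmvlyt" (len 8), cursors c1@1 c4@3 c2@6 c3@6, authorship ........
After op 5 (delete): buffer="kmyt" (len 4), cursors c1@0 c4@1 c2@2 c3@2, authorship ....
After op 6 (insert('h')): buffer="hkhmhhyt" (len 8), cursors c1@1 c4@3 c2@6 c3@6, authorship 1.4.23..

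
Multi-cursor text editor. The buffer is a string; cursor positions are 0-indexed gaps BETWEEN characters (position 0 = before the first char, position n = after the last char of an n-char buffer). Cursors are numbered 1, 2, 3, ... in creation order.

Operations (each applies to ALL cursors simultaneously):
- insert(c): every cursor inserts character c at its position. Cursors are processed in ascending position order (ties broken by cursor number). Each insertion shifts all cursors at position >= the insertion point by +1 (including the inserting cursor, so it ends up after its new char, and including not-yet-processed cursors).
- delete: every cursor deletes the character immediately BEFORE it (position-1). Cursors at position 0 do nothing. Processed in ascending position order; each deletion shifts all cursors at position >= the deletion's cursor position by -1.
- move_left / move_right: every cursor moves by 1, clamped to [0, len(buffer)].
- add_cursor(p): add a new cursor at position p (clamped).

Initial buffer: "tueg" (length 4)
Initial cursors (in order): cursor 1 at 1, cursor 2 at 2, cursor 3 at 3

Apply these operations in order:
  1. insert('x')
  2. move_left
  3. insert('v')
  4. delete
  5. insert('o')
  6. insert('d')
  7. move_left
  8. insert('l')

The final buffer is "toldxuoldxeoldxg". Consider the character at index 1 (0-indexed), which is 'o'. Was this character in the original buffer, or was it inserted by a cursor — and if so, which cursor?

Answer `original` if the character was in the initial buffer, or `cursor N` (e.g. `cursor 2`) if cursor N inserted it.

After op 1 (insert('x')): buffer="txuxexg" (len 7), cursors c1@2 c2@4 c3@6, authorship .1.2.3.
After op 2 (move_left): buffer="txuxexg" (len 7), cursors c1@1 c2@3 c3@5, authorship .1.2.3.
After op 3 (insert('v')): buffer="tvxuvxevxg" (len 10), cursors c1@2 c2@5 c3@8, authorship .11.22.33.
After op 4 (delete): buffer="txuxexg" (len 7), cursors c1@1 c2@3 c3@5, authorship .1.2.3.
After op 5 (insert('o')): buffer="toxuoxeoxg" (len 10), cursors c1@2 c2@5 c3@8, authorship .11.22.33.
After op 6 (insert('d')): buffer="todxuodxeodxg" (len 13), cursors c1@3 c2@7 c3@11, authorship .111.222.333.
After op 7 (move_left): buffer="todxuodxeodxg" (len 13), cursors c1@2 c2@6 c3@10, authorship .111.222.333.
After op 8 (insert('l')): buffer="toldxuoldxeoldxg" (len 16), cursors c1@3 c2@8 c3@13, authorship .1111.2222.3333.
Authorship (.=original, N=cursor N): . 1 1 1 1 . 2 2 2 2 . 3 3 3 3 .
Index 1: author = 1

Answer: cursor 1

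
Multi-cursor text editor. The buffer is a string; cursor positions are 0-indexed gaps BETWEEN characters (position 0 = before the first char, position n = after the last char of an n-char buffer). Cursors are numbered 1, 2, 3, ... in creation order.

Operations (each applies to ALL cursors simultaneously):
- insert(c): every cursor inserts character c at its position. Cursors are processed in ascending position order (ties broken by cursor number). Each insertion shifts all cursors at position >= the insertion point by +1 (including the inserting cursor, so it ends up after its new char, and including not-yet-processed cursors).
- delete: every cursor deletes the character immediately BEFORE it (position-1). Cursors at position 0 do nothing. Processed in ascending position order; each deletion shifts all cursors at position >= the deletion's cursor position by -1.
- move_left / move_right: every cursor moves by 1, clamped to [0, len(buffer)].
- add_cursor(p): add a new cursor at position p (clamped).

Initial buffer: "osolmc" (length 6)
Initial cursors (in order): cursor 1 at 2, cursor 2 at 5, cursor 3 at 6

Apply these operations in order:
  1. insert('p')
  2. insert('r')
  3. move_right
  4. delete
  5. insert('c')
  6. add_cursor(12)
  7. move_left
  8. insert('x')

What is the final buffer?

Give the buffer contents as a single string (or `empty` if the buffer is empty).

After op 1 (insert('p')): buffer="ospolmpcp" (len 9), cursors c1@3 c2@7 c3@9, authorship ..1...2.3
After op 2 (insert('r')): buffer="osprolmprcpr" (len 12), cursors c1@4 c2@9 c3@12, authorship ..11...22.33
After op 3 (move_right): buffer="osprolmprcpr" (len 12), cursors c1@5 c2@10 c3@12, authorship ..11...22.33
After op 4 (delete): buffer="osprlmprp" (len 9), cursors c1@4 c2@8 c3@9, authorship ..11..223
After op 5 (insert('c')): buffer="osprclmprcpc" (len 12), cursors c1@5 c2@10 c3@12, authorship ..111..22233
After op 6 (add_cursor(12)): buffer="osprclmprcpc" (len 12), cursors c1@5 c2@10 c3@12 c4@12, authorship ..111..22233
After op 7 (move_left): buffer="osprclmprcpc" (len 12), cursors c1@4 c2@9 c3@11 c4@11, authorship ..111..22233
After op 8 (insert('x')): buffer="osprxclmprxcpxxc" (len 16), cursors c1@5 c2@11 c3@15 c4@15, authorship ..1111..22223343

Answer: osprxclmprxcpxxc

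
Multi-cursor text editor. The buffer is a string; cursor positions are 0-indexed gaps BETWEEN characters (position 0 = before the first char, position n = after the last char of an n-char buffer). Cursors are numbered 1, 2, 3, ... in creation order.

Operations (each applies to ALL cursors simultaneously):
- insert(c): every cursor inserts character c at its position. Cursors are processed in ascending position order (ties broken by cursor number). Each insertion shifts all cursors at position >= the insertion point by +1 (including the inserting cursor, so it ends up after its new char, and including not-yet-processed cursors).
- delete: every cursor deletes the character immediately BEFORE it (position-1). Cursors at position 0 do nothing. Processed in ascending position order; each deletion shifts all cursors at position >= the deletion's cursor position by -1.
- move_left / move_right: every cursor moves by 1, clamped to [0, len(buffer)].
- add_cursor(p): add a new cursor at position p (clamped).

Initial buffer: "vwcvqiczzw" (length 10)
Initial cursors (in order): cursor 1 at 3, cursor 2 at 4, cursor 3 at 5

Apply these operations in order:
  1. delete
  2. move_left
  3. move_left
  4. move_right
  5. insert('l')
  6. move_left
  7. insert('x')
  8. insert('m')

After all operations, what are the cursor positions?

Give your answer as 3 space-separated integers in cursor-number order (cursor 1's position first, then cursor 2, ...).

After op 1 (delete): buffer="vwiczzw" (len 7), cursors c1@2 c2@2 c3@2, authorship .......
After op 2 (move_left): buffer="vwiczzw" (len 7), cursors c1@1 c2@1 c3@1, authorship .......
After op 3 (move_left): buffer="vwiczzw" (len 7), cursors c1@0 c2@0 c3@0, authorship .......
After op 4 (move_right): buffer="vwiczzw" (len 7), cursors c1@1 c2@1 c3@1, authorship .......
After op 5 (insert('l')): buffer="vlllwiczzw" (len 10), cursors c1@4 c2@4 c3@4, authorship .123......
After op 6 (move_left): buffer="vlllwiczzw" (len 10), cursors c1@3 c2@3 c3@3, authorship .123......
After op 7 (insert('x')): buffer="vllxxxlwiczzw" (len 13), cursors c1@6 c2@6 c3@6, authorship .121233......
After op 8 (insert('m')): buffer="vllxxxmmmlwiczzw" (len 16), cursors c1@9 c2@9 c3@9, authorship .121231233......

Answer: 9 9 9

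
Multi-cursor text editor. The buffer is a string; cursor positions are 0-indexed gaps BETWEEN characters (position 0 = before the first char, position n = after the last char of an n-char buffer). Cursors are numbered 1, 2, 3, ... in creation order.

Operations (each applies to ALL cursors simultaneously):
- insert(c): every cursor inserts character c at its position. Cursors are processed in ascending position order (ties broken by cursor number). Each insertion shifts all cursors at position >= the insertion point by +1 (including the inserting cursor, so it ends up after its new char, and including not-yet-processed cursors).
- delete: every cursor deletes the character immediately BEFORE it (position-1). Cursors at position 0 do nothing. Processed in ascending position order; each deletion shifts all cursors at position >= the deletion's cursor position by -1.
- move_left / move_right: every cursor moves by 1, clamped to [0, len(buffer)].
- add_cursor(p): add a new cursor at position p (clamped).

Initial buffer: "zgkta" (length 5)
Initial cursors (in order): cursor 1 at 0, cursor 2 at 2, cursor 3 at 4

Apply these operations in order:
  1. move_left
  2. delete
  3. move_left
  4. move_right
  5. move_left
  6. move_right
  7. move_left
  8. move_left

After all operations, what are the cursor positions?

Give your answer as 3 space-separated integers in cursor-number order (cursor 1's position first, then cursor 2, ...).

After op 1 (move_left): buffer="zgkta" (len 5), cursors c1@0 c2@1 c3@3, authorship .....
After op 2 (delete): buffer="gta" (len 3), cursors c1@0 c2@0 c3@1, authorship ...
After op 3 (move_left): buffer="gta" (len 3), cursors c1@0 c2@0 c3@0, authorship ...
After op 4 (move_right): buffer="gta" (len 3), cursors c1@1 c2@1 c3@1, authorship ...
After op 5 (move_left): buffer="gta" (len 3), cursors c1@0 c2@0 c3@0, authorship ...
After op 6 (move_right): buffer="gta" (len 3), cursors c1@1 c2@1 c3@1, authorship ...
After op 7 (move_left): buffer="gta" (len 3), cursors c1@0 c2@0 c3@0, authorship ...
After op 8 (move_left): buffer="gta" (len 3), cursors c1@0 c2@0 c3@0, authorship ...

Answer: 0 0 0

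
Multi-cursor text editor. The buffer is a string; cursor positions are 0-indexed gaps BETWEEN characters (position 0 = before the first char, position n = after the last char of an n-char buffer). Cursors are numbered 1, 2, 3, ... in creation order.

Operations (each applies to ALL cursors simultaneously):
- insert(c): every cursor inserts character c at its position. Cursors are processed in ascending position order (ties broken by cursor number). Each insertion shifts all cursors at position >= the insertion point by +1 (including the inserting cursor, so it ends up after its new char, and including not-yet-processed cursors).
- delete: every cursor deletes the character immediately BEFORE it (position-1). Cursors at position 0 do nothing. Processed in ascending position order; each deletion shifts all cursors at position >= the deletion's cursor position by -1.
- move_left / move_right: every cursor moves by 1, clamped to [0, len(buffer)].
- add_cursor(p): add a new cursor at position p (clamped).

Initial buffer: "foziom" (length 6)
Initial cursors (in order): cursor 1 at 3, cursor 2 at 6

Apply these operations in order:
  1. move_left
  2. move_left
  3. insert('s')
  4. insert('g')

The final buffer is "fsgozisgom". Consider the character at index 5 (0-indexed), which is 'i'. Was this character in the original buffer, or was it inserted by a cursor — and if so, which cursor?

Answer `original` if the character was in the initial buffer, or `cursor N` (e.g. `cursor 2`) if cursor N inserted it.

After op 1 (move_left): buffer="foziom" (len 6), cursors c1@2 c2@5, authorship ......
After op 2 (move_left): buffer="foziom" (len 6), cursors c1@1 c2@4, authorship ......
After op 3 (insert('s')): buffer="fsozisom" (len 8), cursors c1@2 c2@6, authorship .1...2..
After op 4 (insert('g')): buffer="fsgozisgom" (len 10), cursors c1@3 c2@8, authorship .11...22..
Authorship (.=original, N=cursor N): . 1 1 . . . 2 2 . .
Index 5: author = original

Answer: original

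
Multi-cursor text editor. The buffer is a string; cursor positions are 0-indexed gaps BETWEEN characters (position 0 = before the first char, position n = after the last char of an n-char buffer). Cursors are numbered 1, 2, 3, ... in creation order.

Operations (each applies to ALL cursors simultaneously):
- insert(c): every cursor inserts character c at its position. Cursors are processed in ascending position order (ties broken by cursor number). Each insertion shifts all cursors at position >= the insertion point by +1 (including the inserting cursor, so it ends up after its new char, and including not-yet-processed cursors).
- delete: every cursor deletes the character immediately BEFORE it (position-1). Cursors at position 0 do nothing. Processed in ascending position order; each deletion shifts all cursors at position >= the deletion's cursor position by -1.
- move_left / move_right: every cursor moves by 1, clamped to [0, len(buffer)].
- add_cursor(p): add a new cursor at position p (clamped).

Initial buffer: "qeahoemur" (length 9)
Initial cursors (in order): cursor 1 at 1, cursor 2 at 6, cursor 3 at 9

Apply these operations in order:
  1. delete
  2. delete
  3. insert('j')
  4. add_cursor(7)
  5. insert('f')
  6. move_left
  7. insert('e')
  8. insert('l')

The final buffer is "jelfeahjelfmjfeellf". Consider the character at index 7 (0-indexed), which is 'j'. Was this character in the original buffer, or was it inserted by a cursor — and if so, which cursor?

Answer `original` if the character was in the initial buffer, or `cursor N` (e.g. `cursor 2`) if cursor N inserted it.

After op 1 (delete): buffer="eahomu" (len 6), cursors c1@0 c2@4 c3@6, authorship ......
After op 2 (delete): buffer="eahm" (len 4), cursors c1@0 c2@3 c3@4, authorship ....
After op 3 (insert('j')): buffer="jeahjmj" (len 7), cursors c1@1 c2@5 c3@7, authorship 1...2.3
After op 4 (add_cursor(7)): buffer="jeahjmj" (len 7), cursors c1@1 c2@5 c3@7 c4@7, authorship 1...2.3
After op 5 (insert('f')): buffer="jfeahjfmjff" (len 11), cursors c1@2 c2@7 c3@11 c4@11, authorship 11...22.334
After op 6 (move_left): buffer="jfeahjfmjff" (len 11), cursors c1@1 c2@6 c3@10 c4@10, authorship 11...22.334
After op 7 (insert('e')): buffer="jefeahjefmjfeef" (len 15), cursors c1@2 c2@8 c3@14 c4@14, authorship 111...222.33344
After op 8 (insert('l')): buffer="jelfeahjelfmjfeellf" (len 19), cursors c1@3 c2@10 c3@18 c4@18, authorship 1111...2222.3334344
Authorship (.=original, N=cursor N): 1 1 1 1 . . . 2 2 2 2 . 3 3 3 4 3 4 4
Index 7: author = 2

Answer: cursor 2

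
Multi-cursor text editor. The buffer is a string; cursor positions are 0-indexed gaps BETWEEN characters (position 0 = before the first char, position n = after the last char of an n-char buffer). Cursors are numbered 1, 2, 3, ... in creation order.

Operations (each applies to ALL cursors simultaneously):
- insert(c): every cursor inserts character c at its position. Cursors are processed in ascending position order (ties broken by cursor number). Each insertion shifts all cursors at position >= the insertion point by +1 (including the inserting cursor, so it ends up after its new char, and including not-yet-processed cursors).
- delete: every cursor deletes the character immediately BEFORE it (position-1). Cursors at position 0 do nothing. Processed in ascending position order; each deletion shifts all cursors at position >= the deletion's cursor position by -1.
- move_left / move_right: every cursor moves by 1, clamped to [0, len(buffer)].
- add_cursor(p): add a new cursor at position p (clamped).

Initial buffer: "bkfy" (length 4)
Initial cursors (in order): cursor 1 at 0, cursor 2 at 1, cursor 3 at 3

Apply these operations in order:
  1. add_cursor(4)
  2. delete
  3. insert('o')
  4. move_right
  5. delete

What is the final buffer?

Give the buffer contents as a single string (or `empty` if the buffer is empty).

Answer: o

Derivation:
After op 1 (add_cursor(4)): buffer="bkfy" (len 4), cursors c1@0 c2@1 c3@3 c4@4, authorship ....
After op 2 (delete): buffer="k" (len 1), cursors c1@0 c2@0 c3@1 c4@1, authorship .
After op 3 (insert('o')): buffer="ookoo" (len 5), cursors c1@2 c2@2 c3@5 c4@5, authorship 12.34
After op 4 (move_right): buffer="ookoo" (len 5), cursors c1@3 c2@3 c3@5 c4@5, authorship 12.34
After op 5 (delete): buffer="o" (len 1), cursors c1@1 c2@1 c3@1 c4@1, authorship 1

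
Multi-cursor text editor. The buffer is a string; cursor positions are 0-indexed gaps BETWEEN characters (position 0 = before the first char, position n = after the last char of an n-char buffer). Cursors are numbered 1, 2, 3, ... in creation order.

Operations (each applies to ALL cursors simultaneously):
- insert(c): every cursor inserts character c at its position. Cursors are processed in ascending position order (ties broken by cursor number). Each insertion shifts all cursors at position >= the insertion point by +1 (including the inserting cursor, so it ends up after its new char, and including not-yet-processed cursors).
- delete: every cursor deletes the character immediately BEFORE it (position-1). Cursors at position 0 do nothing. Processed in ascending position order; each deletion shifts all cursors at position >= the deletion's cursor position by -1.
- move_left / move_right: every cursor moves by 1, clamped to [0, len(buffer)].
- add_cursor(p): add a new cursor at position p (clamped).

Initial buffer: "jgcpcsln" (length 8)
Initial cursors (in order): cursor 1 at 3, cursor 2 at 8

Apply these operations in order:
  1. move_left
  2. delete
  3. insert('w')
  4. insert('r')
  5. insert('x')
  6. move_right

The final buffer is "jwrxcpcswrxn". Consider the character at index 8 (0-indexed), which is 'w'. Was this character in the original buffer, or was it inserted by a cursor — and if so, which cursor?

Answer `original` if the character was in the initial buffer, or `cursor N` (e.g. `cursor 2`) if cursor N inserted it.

Answer: cursor 2

Derivation:
After op 1 (move_left): buffer="jgcpcsln" (len 8), cursors c1@2 c2@7, authorship ........
After op 2 (delete): buffer="jcpcsn" (len 6), cursors c1@1 c2@5, authorship ......
After op 3 (insert('w')): buffer="jwcpcswn" (len 8), cursors c1@2 c2@7, authorship .1....2.
After op 4 (insert('r')): buffer="jwrcpcswrn" (len 10), cursors c1@3 c2@9, authorship .11....22.
After op 5 (insert('x')): buffer="jwrxcpcswrxn" (len 12), cursors c1@4 c2@11, authorship .111....222.
After op 6 (move_right): buffer="jwrxcpcswrxn" (len 12), cursors c1@5 c2@12, authorship .111....222.
Authorship (.=original, N=cursor N): . 1 1 1 . . . . 2 2 2 .
Index 8: author = 2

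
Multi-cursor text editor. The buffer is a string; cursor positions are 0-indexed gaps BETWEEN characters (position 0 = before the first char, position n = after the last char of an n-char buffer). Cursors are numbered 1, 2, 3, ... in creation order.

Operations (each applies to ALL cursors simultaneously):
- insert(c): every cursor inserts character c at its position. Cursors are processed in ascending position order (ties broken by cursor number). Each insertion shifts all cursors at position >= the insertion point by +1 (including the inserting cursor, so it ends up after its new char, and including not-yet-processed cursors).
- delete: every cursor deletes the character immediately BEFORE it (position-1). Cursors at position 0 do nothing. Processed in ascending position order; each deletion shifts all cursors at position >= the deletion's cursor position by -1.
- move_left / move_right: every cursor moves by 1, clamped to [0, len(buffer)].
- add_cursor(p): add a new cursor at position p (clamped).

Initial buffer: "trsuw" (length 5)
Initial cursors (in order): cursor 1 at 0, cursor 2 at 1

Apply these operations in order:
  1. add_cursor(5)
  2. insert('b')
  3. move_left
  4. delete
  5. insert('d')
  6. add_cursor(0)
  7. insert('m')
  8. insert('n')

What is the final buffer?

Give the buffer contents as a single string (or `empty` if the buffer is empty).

Answer: mndmnbdmnbrsudmnb

Derivation:
After op 1 (add_cursor(5)): buffer="trsuw" (len 5), cursors c1@0 c2@1 c3@5, authorship .....
After op 2 (insert('b')): buffer="btbrsuwb" (len 8), cursors c1@1 c2@3 c3@8, authorship 1.2....3
After op 3 (move_left): buffer="btbrsuwb" (len 8), cursors c1@0 c2@2 c3@7, authorship 1.2....3
After op 4 (delete): buffer="bbrsub" (len 6), cursors c1@0 c2@1 c3@5, authorship 12...3
After op 5 (insert('d')): buffer="dbdbrsudb" (len 9), cursors c1@1 c2@3 c3@8, authorship 1122...33
After op 6 (add_cursor(0)): buffer="dbdbrsudb" (len 9), cursors c4@0 c1@1 c2@3 c3@8, authorship 1122...33
After op 7 (insert('m')): buffer="mdmbdmbrsudmb" (len 13), cursors c4@1 c1@3 c2@6 c3@12, authorship 4111222...333
After op 8 (insert('n')): buffer="mndmnbdmnbrsudmnb" (len 17), cursors c4@2 c1@5 c2@9 c3@16, authorship 4411112222...3333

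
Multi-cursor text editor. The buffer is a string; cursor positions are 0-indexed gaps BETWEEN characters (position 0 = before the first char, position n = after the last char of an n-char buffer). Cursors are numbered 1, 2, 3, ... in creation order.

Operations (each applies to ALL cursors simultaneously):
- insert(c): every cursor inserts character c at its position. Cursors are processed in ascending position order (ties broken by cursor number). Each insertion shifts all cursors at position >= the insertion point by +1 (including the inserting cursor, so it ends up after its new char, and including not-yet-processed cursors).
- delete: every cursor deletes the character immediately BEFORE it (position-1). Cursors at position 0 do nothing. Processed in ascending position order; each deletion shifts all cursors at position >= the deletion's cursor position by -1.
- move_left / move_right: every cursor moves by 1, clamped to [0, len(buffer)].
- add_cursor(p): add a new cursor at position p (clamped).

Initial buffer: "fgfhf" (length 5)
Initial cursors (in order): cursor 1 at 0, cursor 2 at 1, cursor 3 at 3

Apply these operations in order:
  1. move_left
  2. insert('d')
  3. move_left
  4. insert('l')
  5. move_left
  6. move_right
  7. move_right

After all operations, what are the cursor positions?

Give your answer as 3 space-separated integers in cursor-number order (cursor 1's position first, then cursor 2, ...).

After op 1 (move_left): buffer="fgfhf" (len 5), cursors c1@0 c2@0 c3@2, authorship .....
After op 2 (insert('d')): buffer="ddfgdfhf" (len 8), cursors c1@2 c2@2 c3@5, authorship 12..3...
After op 3 (move_left): buffer="ddfgdfhf" (len 8), cursors c1@1 c2@1 c3@4, authorship 12..3...
After op 4 (insert('l')): buffer="dlldfgldfhf" (len 11), cursors c1@3 c2@3 c3@7, authorship 1122..33...
After op 5 (move_left): buffer="dlldfgldfhf" (len 11), cursors c1@2 c2@2 c3@6, authorship 1122..33...
After op 6 (move_right): buffer="dlldfgldfhf" (len 11), cursors c1@3 c2@3 c3@7, authorship 1122..33...
After op 7 (move_right): buffer="dlldfgldfhf" (len 11), cursors c1@4 c2@4 c3@8, authorship 1122..33...

Answer: 4 4 8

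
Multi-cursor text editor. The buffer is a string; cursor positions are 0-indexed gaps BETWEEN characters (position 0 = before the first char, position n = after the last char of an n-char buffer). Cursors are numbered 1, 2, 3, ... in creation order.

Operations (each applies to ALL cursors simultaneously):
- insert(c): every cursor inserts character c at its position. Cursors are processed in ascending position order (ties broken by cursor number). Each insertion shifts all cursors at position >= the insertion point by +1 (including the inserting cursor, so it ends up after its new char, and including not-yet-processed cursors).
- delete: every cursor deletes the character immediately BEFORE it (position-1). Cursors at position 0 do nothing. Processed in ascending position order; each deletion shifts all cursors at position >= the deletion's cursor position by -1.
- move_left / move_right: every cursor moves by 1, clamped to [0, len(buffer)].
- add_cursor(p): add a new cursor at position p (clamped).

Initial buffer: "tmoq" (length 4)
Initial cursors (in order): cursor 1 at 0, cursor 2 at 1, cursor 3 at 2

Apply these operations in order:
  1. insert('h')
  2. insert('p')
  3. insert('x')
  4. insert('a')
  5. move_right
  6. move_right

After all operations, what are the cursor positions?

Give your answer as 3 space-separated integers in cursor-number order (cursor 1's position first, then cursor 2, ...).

Answer: 6 11 16

Derivation:
After op 1 (insert('h')): buffer="hthmhoq" (len 7), cursors c1@1 c2@3 c3@5, authorship 1.2.3..
After op 2 (insert('p')): buffer="hpthpmhpoq" (len 10), cursors c1@2 c2@5 c3@8, authorship 11.22.33..
After op 3 (insert('x')): buffer="hpxthpxmhpxoq" (len 13), cursors c1@3 c2@7 c3@11, authorship 111.222.333..
After op 4 (insert('a')): buffer="hpxathpxamhpxaoq" (len 16), cursors c1@4 c2@9 c3@14, authorship 1111.2222.3333..
After op 5 (move_right): buffer="hpxathpxamhpxaoq" (len 16), cursors c1@5 c2@10 c3@15, authorship 1111.2222.3333..
After op 6 (move_right): buffer="hpxathpxamhpxaoq" (len 16), cursors c1@6 c2@11 c3@16, authorship 1111.2222.3333..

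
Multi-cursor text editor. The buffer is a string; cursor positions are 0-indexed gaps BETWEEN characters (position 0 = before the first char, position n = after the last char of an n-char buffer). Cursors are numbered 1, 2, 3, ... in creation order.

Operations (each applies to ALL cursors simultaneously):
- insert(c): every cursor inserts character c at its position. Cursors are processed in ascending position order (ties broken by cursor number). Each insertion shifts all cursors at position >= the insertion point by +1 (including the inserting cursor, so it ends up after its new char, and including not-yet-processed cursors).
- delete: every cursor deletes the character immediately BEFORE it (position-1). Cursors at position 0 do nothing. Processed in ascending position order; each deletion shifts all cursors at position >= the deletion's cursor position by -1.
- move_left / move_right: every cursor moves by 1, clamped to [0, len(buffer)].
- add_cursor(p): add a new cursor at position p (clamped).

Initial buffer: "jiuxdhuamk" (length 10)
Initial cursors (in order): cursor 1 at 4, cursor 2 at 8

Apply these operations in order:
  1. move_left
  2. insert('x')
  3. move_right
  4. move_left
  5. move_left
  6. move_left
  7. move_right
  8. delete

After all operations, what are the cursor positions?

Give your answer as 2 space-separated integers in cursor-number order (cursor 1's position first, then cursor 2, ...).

After op 1 (move_left): buffer="jiuxdhuamk" (len 10), cursors c1@3 c2@7, authorship ..........
After op 2 (insert('x')): buffer="jiuxxdhuxamk" (len 12), cursors c1@4 c2@9, authorship ...1....2...
After op 3 (move_right): buffer="jiuxxdhuxamk" (len 12), cursors c1@5 c2@10, authorship ...1....2...
After op 4 (move_left): buffer="jiuxxdhuxamk" (len 12), cursors c1@4 c2@9, authorship ...1....2...
After op 5 (move_left): buffer="jiuxxdhuxamk" (len 12), cursors c1@3 c2@8, authorship ...1....2...
After op 6 (move_left): buffer="jiuxxdhuxamk" (len 12), cursors c1@2 c2@7, authorship ...1....2...
After op 7 (move_right): buffer="jiuxxdhuxamk" (len 12), cursors c1@3 c2@8, authorship ...1....2...
After op 8 (delete): buffer="jixxdhxamk" (len 10), cursors c1@2 c2@6, authorship ..1...2...

Answer: 2 6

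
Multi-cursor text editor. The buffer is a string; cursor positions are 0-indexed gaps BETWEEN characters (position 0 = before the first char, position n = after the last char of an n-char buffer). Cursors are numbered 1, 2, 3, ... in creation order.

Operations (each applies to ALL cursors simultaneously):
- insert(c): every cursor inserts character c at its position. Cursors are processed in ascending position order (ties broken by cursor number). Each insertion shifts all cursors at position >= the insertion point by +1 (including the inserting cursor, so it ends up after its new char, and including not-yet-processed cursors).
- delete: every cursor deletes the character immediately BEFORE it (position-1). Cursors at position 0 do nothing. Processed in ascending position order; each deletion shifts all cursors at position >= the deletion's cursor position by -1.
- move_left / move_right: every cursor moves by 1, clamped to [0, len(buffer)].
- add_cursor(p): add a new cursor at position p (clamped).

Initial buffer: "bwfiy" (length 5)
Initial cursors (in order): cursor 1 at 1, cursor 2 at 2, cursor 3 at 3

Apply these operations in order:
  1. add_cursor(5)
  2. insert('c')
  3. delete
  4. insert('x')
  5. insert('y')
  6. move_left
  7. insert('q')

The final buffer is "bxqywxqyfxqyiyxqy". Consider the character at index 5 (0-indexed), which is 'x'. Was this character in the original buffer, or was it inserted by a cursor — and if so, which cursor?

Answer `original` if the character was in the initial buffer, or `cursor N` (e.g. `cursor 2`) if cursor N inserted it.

After op 1 (add_cursor(5)): buffer="bwfiy" (len 5), cursors c1@1 c2@2 c3@3 c4@5, authorship .....
After op 2 (insert('c')): buffer="bcwcfciyc" (len 9), cursors c1@2 c2@4 c3@6 c4@9, authorship .1.2.3..4
After op 3 (delete): buffer="bwfiy" (len 5), cursors c1@1 c2@2 c3@3 c4@5, authorship .....
After op 4 (insert('x')): buffer="bxwxfxiyx" (len 9), cursors c1@2 c2@4 c3@6 c4@9, authorship .1.2.3..4
After op 5 (insert('y')): buffer="bxywxyfxyiyxy" (len 13), cursors c1@3 c2@6 c3@9 c4@13, authorship .11.22.33..44
After op 6 (move_left): buffer="bxywxyfxyiyxy" (len 13), cursors c1@2 c2@5 c3@8 c4@12, authorship .11.22.33..44
After op 7 (insert('q')): buffer="bxqywxqyfxqyiyxqy" (len 17), cursors c1@3 c2@7 c3@11 c4@16, authorship .111.222.333..444
Authorship (.=original, N=cursor N): . 1 1 1 . 2 2 2 . 3 3 3 . . 4 4 4
Index 5: author = 2

Answer: cursor 2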